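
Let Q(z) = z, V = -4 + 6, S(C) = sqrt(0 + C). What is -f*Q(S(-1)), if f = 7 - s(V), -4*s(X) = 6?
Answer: -17*I/2 ≈ -8.5*I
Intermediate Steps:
S(C) = sqrt(C)
V = 2
s(X) = -3/2 (s(X) = -1/4*6 = -3/2)
f = 17/2 (f = 7 - 1*(-3/2) = 7 + 3/2 = 17/2 ≈ 8.5000)
-f*Q(S(-1)) = -17*sqrt(-1)/2 = -17*I/2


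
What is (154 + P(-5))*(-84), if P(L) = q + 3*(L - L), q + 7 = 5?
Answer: -12768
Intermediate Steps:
q = -2 (q = -7 + 5 = -2)
P(L) = -2 (P(L) = -2 + 3*(L - L) = -2 + 3*0 = -2 + 0 = -2)
(154 + P(-5))*(-84) = (154 - 2)*(-84) = 152*(-84) = -12768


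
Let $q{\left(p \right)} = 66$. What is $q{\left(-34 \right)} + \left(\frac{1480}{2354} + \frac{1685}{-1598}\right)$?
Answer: $\frac{123335111}{1880846} \approx 65.574$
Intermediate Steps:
$q{\left(-34 \right)} + \left(\frac{1480}{2354} + \frac{1685}{-1598}\right) = 66 + \left(\frac{1480}{2354} + \frac{1685}{-1598}\right) = 66 + \left(1480 \cdot \frac{1}{2354} + 1685 \left(- \frac{1}{1598}\right)\right) = 66 + \left(\frac{740}{1177} - \frac{1685}{1598}\right) = 66 - \frac{800725}{1880846} = \frac{123335111}{1880846}$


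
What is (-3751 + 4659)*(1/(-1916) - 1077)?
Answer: -468421991/479 ≈ -9.7792e+5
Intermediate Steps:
(-3751 + 4659)*(1/(-1916) - 1077) = 908*(-1/1916 - 1077) = 908*(-2063533/1916) = -468421991/479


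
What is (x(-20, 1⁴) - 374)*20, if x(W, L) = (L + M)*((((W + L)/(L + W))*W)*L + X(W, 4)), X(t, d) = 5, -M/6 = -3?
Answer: -13180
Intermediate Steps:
M = 18 (M = -6*(-3) = 18)
x(W, L) = (5 + L*W)*(18 + L) (x(W, L) = (L + 18)*((((W + L)/(L + W))*W)*L + 5) = (18 + L)*((((L + W)/(L + W))*W)*L + 5) = (18 + L)*((1*W)*L + 5) = (18 + L)*(W*L + 5) = (18 + L)*(L*W + 5) = (18 + L)*(5 + L*W) = (5 + L*W)*(18 + L))
(x(-20, 1⁴) - 374)*20 = ((90 + 5*1⁴ - 20*(1⁴)² + 18*1⁴*(-20)) - 374)*20 = ((90 + 5*1 - 20*1² + 18*1*(-20)) - 374)*20 = ((90 + 5 - 20*1 - 360) - 374)*20 = ((90 + 5 - 20 - 360) - 374)*20 = (-285 - 374)*20 = -659*20 = -13180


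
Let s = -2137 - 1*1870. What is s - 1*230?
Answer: -4237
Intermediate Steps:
s = -4007 (s = -2137 - 1870 = -4007)
s - 1*230 = -4007 - 1*230 = -4007 - 230 = -4237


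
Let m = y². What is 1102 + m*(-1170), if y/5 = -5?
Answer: -730148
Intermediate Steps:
y = -25 (y = 5*(-5) = -25)
m = 625 (m = (-25)² = 625)
1102 + m*(-1170) = 1102 + 625*(-1170) = 1102 - 731250 = -730148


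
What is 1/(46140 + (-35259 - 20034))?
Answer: -1/9153 ≈ -0.00010925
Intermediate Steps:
1/(46140 + (-35259 - 20034)) = 1/(46140 - 55293) = 1/(-9153) = -1/9153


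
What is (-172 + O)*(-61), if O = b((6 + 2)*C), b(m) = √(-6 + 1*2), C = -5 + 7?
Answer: 10492 - 122*I ≈ 10492.0 - 122.0*I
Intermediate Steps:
C = 2
b(m) = 2*I (b(m) = √(-6 + 2) = √(-4) = 2*I)
O = 2*I ≈ 2.0*I
(-172 + O)*(-61) = (-172 + 2*I)*(-61) = 10492 - 122*I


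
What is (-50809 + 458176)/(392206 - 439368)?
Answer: -407367/47162 ≈ -8.6376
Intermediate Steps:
(-50809 + 458176)/(392206 - 439368) = 407367/(-47162) = 407367*(-1/47162) = -407367/47162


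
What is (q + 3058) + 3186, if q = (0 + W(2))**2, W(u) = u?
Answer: 6248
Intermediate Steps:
q = 4 (q = (0 + 2)**2 = 2**2 = 4)
(q + 3058) + 3186 = (4 + 3058) + 3186 = 3062 + 3186 = 6248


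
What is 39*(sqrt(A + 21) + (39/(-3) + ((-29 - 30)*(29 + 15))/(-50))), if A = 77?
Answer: 37947/25 + 273*sqrt(2) ≈ 1904.0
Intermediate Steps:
39*(sqrt(A + 21) + (39/(-3) + ((-29 - 30)*(29 + 15))/(-50))) = 39*(sqrt(77 + 21) + (39/(-3) + ((-29 - 30)*(29 + 15))/(-50))) = 39*(sqrt(98) + (39*(-1/3) - 59*44*(-1/50))) = 39*(7*sqrt(2) + (-13 - 2596*(-1/50))) = 39*(7*sqrt(2) + (-13 + 1298/25)) = 39*(7*sqrt(2) + 973/25) = 39*(973/25 + 7*sqrt(2)) = 37947/25 + 273*sqrt(2)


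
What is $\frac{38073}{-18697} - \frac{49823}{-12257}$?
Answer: $\frac{66411410}{32738447} \approx 2.0285$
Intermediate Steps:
$\frac{38073}{-18697} - \frac{49823}{-12257} = 38073 \left(- \frac{1}{18697}\right) - - \frac{49823}{12257} = - \frac{5439}{2671} + \frac{49823}{12257} = \frac{66411410}{32738447}$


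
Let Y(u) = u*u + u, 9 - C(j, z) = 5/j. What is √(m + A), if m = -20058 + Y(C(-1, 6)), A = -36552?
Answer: 20*I*√141 ≈ 237.49*I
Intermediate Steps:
C(j, z) = 9 - 5/j
Y(u) = u + u² (Y(u) = u² + u = u + u²)
m = -19848 (m = -20058 + (9 - 5/(-1))*(1 + (9 - 5/(-1))) = -20058 + (9 - 5*(-1))*(1 + (9 - 5*(-1))) = -20058 + (9 + 5)*(1 + (9 + 5)) = -20058 + 14*(1 + 14) = -20058 + 14*15 = -20058 + 210 = -19848)
√(m + A) = √(-19848 - 36552) = √(-56400) = 20*I*√141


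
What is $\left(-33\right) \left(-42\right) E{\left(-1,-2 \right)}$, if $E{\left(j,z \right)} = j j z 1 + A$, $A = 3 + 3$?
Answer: $5544$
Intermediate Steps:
$A = 6$
$E{\left(j,z \right)} = 6 + z j^{2}$ ($E{\left(j,z \right)} = j j z 1 + 6 = z j^{2} \cdot 1 + 6 = z j^{2} + 6 = 6 + z j^{2}$)
$\left(-33\right) \left(-42\right) E{\left(-1,-2 \right)} = \left(-33\right) \left(-42\right) \left(6 - 2 \left(-1\right)^{2}\right) = 1386 \left(6 - 2\right) = 1386 \cdot 4 = 5544$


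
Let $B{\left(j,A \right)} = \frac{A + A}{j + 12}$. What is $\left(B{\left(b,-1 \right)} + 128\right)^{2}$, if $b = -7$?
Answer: $\frac{407044}{25} \approx 16282.0$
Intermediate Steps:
$B{\left(j,A \right)} = \frac{2 A}{12 + j}$
$\left(B{\left(b,-1 \right)} + 128\right)^{2} = \left(2 \left(-1\right) \frac{1}{12 - 7} + 128\right)^{2} = \left(2 \left(-1\right) \frac{1}{5} + 128\right)^{2} = \left(- \frac{2}{5} + 128\right)^{2} = \left(\frac{638}{5}\right)^{2} = \frac{407044}{25}$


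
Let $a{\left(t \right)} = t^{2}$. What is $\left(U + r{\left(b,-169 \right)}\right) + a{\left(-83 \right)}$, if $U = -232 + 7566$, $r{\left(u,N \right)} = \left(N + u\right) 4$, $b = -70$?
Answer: $13267$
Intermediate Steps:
$r{\left(u,N \right)} = 4 N + 4 u$
$U = 7334$
$\left(U + r{\left(b,-169 \right)}\right) + a{\left(-83 \right)} = \left(7334 + \left(4 \left(-169\right) + 4 \left(-70\right)\right)\right) + \left(-83\right)^{2} = \left(7334 - 956\right) + 6889 = 6378 + 6889 = 13267$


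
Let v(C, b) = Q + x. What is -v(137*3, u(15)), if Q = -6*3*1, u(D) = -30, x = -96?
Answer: 114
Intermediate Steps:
Q = -18 (Q = -18*1 = -18)
v(C, b) = -114 (v(C, b) = -18 - 96 = -114)
-v(137*3, u(15)) = -1*(-114) = 114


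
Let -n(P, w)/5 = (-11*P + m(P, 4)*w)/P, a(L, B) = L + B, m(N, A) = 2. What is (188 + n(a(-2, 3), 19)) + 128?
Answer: 181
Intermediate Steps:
a(L, B) = B + L
n(P, w) = -5*(-11*P + 2*w)/P
(188 + n(a(-2, 3), 19)) + 128 = (188 + (55 - 10*19/(3 - 2))) + 128 = (188 + (55 - 10*19/1)) + 128 = (188 + (55 - 10*19*1)) + 128 = (188 + (55 - 190)) + 128 = (188 - 135) + 128 = 53 + 128 = 181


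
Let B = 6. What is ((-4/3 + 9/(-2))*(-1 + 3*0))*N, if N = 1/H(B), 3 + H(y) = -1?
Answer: -35/24 ≈ -1.4583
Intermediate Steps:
H(y) = -4 (H(y) = -3 - 1 = -4)
N = -¼ (N = 1/(-4) = -¼ ≈ -0.25000)
((-4/3 + 9/(-2))*(-1 + 3*0))*N = ((-4/3 + 9/(-2))*(-1 + 3*0))*(-¼) = ((-4*⅓ + 9*(-½))*(-1 + 0))*(-¼) = ((-4/3 - 9/2)*(-1))*(-¼) = -35/6*(-1)*(-¼) = (35/6)*(-¼) = -35/24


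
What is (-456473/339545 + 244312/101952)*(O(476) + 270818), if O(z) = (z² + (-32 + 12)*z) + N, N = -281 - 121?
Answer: 4701288247718/9167715 ≈ 5.1281e+5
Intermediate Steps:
N = -402
O(z) = -402 + z² - 20*z (O(z) = (z² + (-32 + 12)*z) - 402 = (z² - 20*z) - 402 = -402 + z² - 20*z)
(-456473/339545 + 244312/101952)*(O(476) + 270818) = (-456473/339545 + 244312/101952)*((-402 + 476² - 20*476) + 270818) = (-456473*1/339545 + 244312*(1/101952))*((-402 + 226576 - 9520) + 270818) = (-456473/339545 + 30539/12744)*(216654 + 270818) = (77153777/73341720)*487472 = 4701288247718/9167715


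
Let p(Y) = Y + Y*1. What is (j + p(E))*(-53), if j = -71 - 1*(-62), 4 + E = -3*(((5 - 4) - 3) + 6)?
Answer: 2173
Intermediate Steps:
E = -16 (E = -4 - 3*(((5 - 4) - 3) + 6) = -4 - 3*((1 - 3) + 6) = -4 - 3*(-2 + 6) = -4 - 3*4 = -4 - 12 = -16)
p(Y) = 2*Y (p(Y) = Y + Y = 2*Y)
j = -9 (j = -71 + 62 = -9)
(j + p(E))*(-53) = (-9 + 2*(-16))*(-53) = (-9 - 32)*(-53) = -41*(-53) = 2173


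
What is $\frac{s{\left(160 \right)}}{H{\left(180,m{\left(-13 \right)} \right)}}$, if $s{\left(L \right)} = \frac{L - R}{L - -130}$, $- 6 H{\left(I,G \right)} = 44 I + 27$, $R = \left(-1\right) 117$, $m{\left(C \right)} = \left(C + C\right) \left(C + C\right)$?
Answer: $- \frac{277}{384105} \approx -0.00072116$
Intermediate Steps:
$m{\left(C \right)} = 4 C^{2}$ ($m{\left(C \right)} = 2 C 2 C = 4 C^{2}$)
$R = -117$
$H{\left(I,G \right)} = - \frac{9}{2} - \frac{22 I}{3}$ ($H{\left(I,G \right)} = - \frac{44 I + 27}{6} = - \frac{27 + 44 I}{6} = - \frac{9}{2} - \frac{22 I}{3}$)
$s{\left(L \right)} = \frac{117 + L}{130 + L}$ ($s{\left(L \right)} = \frac{L - -117}{L - -130} = \frac{L + 117}{L + 130} = \frac{117 + L}{130 + L}$)
$\frac{s{\left(160 \right)}}{H{\left(180,m{\left(-13 \right)} \right)}} = \frac{\frac{1}{130 + 160} \left(117 + 160\right)}{- \frac{9}{2} - 1320} = \frac{\frac{1}{290} \cdot 277}{- \frac{9}{2} - 1320} = \frac{\frac{1}{290} \cdot 277}{- \frac{2649}{2}} = \frac{277}{290} \left(- \frac{2}{2649}\right) = - \frac{277}{384105}$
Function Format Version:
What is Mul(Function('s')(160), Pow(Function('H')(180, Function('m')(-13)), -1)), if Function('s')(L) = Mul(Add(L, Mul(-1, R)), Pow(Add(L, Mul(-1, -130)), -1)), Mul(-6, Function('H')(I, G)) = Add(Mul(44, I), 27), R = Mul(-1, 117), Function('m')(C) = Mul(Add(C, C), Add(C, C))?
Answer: Rational(-277, 384105) ≈ -0.00072116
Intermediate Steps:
Function('m')(C) = Mul(4, Pow(C, 2)) (Function('m')(C) = Mul(Mul(2, C), Mul(2, C)) = Mul(4, Pow(C, 2)))
R = -117
Function('H')(I, G) = Add(Rational(-9, 2), Mul(Rational(-22, 3), I)) (Function('H')(I, G) = Mul(Rational(-1, 6), Add(Mul(44, I), 27)) = Mul(Rational(-1, 6), Add(27, Mul(44, I))) = Add(Rational(-9, 2), Mul(Rational(-22, 3), I)))
Function('s')(L) = Mul(Pow(Add(130, L), -1), Add(117, L)) (Function('s')(L) = Mul(Add(L, Mul(-1, -117)), Pow(Add(L, Mul(-1, -130)), -1)) = Mul(Add(L, 117), Pow(Add(L, 130), -1)) = Mul(Add(117, L), Pow(Add(130, L), -1)) = Mul(Pow(Add(130, L), -1), Add(117, L)))
Mul(Function('s')(160), Pow(Function('H')(180, Function('m')(-13)), -1)) = Mul(Mul(Pow(Add(130, 160), -1), Add(117, 160)), Pow(Add(Rational(-9, 2), Mul(Rational(-22, 3), 180)), -1)) = Mul(Mul(Pow(290, -1), 277), Pow(Add(Rational(-9, 2), -1320), -1)) = Mul(Mul(Rational(1, 290), 277), Pow(Rational(-2649, 2), -1)) = Mul(Rational(277, 290), Rational(-2, 2649)) = Rational(-277, 384105)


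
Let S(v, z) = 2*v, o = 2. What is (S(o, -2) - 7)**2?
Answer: 9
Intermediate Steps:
(S(o, -2) - 7)**2 = (2*2 - 7)**2 = (4 - 7)**2 = (-3)**2 = 9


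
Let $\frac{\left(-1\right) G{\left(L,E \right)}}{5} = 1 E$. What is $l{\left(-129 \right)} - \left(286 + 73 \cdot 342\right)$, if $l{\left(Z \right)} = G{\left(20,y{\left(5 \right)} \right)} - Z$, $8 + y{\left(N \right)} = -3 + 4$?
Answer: $-25088$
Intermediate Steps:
$y{\left(N \right)} = -7$ ($y{\left(N \right)} = -8 + \left(-3 + 4\right) = -8 + 1 = -7$)
$G{\left(L,E \right)} = - 5 E$ ($G{\left(L,E \right)} = - 5 \cdot 1 E = - 5 E$)
$l{\left(Z \right)} = 35 - Z$ ($l{\left(Z \right)} = \left(-5\right) \left(-7\right) - Z = 35 - Z$)
$l{\left(-129 \right)} - \left(286 + 73 \cdot 342\right) = \left(35 - -129\right) - \left(286 + 73 \cdot 342\right) = \left(35 + 129\right) - \left(286 + 24966\right) = 164 - 25252 = -25088$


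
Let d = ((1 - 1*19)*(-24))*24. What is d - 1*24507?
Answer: -14139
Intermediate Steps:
d = 10368 (d = ((1 - 19)*(-24))*24 = -18*(-24)*24 = 432*24 = 10368)
d - 1*24507 = 10368 - 1*24507 = 10368 - 24507 = -14139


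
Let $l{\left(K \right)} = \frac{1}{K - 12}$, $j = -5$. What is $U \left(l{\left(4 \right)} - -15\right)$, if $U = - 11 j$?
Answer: $\frac{6545}{8} \approx 818.13$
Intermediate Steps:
$l{\left(K \right)} = \frac{1}{-12 + K}$
$U = 55$ ($U = \left(-11\right) \left(-5\right) = 55$)
$U \left(l{\left(4 \right)} - -15\right) = 55 \left(\frac{1}{-12 + 4} - -15\right) = 55 \left(\frac{1}{-8} + 15\right) = 55 \left(- \frac{1}{8} + 15\right) = 55 \cdot \frac{119}{8} = \frac{6545}{8}$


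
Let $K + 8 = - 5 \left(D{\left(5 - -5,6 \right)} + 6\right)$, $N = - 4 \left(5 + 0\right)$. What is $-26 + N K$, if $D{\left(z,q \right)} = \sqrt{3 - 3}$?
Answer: $734$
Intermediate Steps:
$N = -20$ ($N = \left(-4\right) 5 = -20$)
$D{\left(z,q \right)} = 0$ ($D{\left(z,q \right)} = \sqrt{0} = 0$)
$K = -38$ ($K = -8 - 5 \left(0 + 6\right) = -8 - 30 = -38$)
$-26 + N K = -26 - -760 = -26 + 760 = 734$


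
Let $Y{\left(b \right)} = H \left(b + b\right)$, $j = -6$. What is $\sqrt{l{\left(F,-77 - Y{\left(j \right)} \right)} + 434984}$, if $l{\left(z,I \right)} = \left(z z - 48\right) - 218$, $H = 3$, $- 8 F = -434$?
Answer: $\frac{\sqrt{7002577}}{4} \approx 661.56$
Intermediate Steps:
$F = \frac{217}{4}$ ($F = \left(- \frac{1}{8}\right) \left(-434\right) = \frac{217}{4} \approx 54.25$)
$Y{\left(b \right)} = 6 b$ ($Y{\left(b \right)} = 3 \left(b + b\right) = 3 \cdot 2 b = 6 b$)
$l{\left(z,I \right)} = -266 + z^{2}$ ($l{\left(z,I \right)} = \left(z^{2} - 48\right) - 218 = \left(-48 + z^{2}\right) - 218 = -266 + z^{2}$)
$\sqrt{l{\left(F,-77 - Y{\left(j \right)} \right)} + 434984} = \sqrt{\left(-266 + \left(\frac{217}{4}\right)^{2}\right) + 434984} = \sqrt{\left(-266 + \frac{47089}{16}\right) + 434984} = \sqrt{\frac{42833}{16} + 434984} = \sqrt{\frac{7002577}{16}} = \frac{\sqrt{7002577}}{4}$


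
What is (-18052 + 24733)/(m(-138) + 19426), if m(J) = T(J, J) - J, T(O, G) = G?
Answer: 6681/19426 ≈ 0.34392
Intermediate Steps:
m(J) = 0 (m(J) = J - J = 0)
(-18052 + 24733)/(m(-138) + 19426) = (-18052 + 24733)/(0 + 19426) = 6681/19426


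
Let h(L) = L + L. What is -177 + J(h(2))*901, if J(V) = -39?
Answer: -35316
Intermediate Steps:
h(L) = 2*L
-177 + J(h(2))*901 = -177 - 39*901 = -177 - 35139 = -35316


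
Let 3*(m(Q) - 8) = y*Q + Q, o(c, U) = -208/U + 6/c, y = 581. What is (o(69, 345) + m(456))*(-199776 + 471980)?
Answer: 8308390687048/345 ≈ 2.4082e+10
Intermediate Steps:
m(Q) = 8 + 194*Q (m(Q) = 8 + (581*Q + Q)/3 = 8 + (582*Q)/3 = 8 + 194*Q)
(o(69, 345) + m(456))*(-199776 + 471980) = ((-208/345 + 6/69) + (8 + 194*456))*(-199776 + 471980) = ((-208*1/345 + 6*(1/69)) + (8 + 88464))*272204 = ((-208/345 + 2/23) + 88472)*272204 = (-178/345 + 88472)*272204 = (30522662/345)*272204 = 8308390687048/345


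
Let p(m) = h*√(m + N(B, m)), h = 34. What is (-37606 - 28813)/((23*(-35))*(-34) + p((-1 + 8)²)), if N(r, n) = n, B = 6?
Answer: -449305/185122 + 3907*√2/185122 ≈ -2.3972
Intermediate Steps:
p(m) = 34*√2*√m (p(m) = 34*√(m + m) = 34*√(2*m) = 34*(√2*√m) = 34*√2*√m)
(-37606 - 28813)/((23*(-35))*(-34) + p((-1 + 8)²)) = (-37606 - 28813)/((23*(-35))*(-34) + 34*√2*√((-1 + 8)²)) = -66419/(-805*(-34) + 34*√2*√(7²)) = -66419/(27370 + 34*√2*√49) = -66419/(27370 + 34*√2*7) = -66419/(27370 + 238*√2)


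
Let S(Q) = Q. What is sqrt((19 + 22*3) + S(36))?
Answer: 11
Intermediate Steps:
sqrt((19 + 22*3) + S(36)) = sqrt((19 + 22*3) + 36) = sqrt((19 + 66) + 36) = sqrt(85 + 36) = sqrt(121) = 11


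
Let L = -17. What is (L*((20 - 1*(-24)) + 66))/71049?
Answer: -170/6459 ≈ -0.026320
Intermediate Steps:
(L*((20 - 1*(-24)) + 66))/71049 = -17*((20 - 1*(-24)) + 66)/71049 = -17*((20 + 24) + 66)*(1/71049) = -17*(44 + 66)*(1/71049) = -17*110*(1/71049) = -1870*1/71049 = -170/6459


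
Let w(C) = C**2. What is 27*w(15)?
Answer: 6075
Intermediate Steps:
27*w(15) = 27*15**2 = 27*225 = 6075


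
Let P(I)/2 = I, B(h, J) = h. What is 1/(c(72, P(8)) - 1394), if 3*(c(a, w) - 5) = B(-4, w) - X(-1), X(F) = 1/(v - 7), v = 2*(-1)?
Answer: -27/37538 ≈ -0.00071927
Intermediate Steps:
v = -2
P(I) = 2*I
X(F) = -1/9 (X(F) = 1/(-2 - 7) = 1/(-9) = -1/9)
c(a, w) = 100/27 (c(a, w) = 5 + (-4 - 1*(-1/9))/3 = 5 + (-4 + 1/9)/3 = 5 + (1/3)*(-35/9) = 5 - 35/27 = 100/27)
1/(c(72, P(8)) - 1394) = 1/(100/27 - 1394) = 1/(-37538/27) = -27/37538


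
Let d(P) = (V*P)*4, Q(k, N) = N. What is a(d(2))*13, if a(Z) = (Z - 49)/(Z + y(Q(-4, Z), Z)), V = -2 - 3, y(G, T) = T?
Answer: 1157/80 ≈ 14.462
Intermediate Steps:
V = -5
d(P) = -20*P (d(P) = -5*P*4 = -20*P)
a(Z) = (-49 + Z)/(2*Z) (a(Z) = (Z - 49)/(Z + Z) = (-49 + Z)/((2*Z)) = (-49 + Z)*(1/(2*Z)) = (-49 + Z)/(2*Z))
a(d(2))*13 = ((-49 - 20*2)/(2*((-20*2))))*13 = ((½)*(-49 - 40)/(-40))*13 = ((½)*(-1/40)*(-89))*13 = (89/80)*13 = 1157/80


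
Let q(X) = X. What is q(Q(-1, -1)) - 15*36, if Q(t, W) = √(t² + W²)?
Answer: -540 + √2 ≈ -538.59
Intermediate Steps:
Q(t, W) = √(W² + t²)
q(Q(-1, -1)) - 15*36 = √((-1)² + (-1)²) - 15*36 = √(1 + 1) - 540 = √2 - 540 = -540 + √2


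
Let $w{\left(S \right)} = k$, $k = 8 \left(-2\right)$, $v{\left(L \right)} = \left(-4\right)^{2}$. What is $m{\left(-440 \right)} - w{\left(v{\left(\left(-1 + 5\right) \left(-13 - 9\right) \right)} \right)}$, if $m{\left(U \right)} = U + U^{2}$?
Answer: $193176$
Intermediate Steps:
$v{\left(L \right)} = 16$
$k = -16$
$w{\left(S \right)} = -16$
$m{\left(-440 \right)} - w{\left(v{\left(\left(-1 + 5\right) \left(-13 - 9\right) \right)} \right)} = - 440 \left(1 - 440\right) - -16 = \left(-440\right) \left(-439\right) + 16 = 193160 + 16 = 193176$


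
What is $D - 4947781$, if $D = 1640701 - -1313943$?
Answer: $-1993137$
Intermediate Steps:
$D = 2954644$ ($D = 1640701 + 1313943 = 2954644$)
$D - 4947781 = 2954644 - 4947781 = -1993137$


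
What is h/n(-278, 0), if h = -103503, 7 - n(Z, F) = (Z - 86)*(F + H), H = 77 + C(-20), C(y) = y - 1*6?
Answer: -103503/18571 ≈ -5.5734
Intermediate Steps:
C(y) = -6 + y (C(y) = y - 6 = -6 + y)
H = 51 (H = 77 + (-6 - 20) = 77 - 26 = 51)
n(Z, F) = 7 - (-86 + Z)*(51 + F) (n(Z, F) = 7 - (Z - 86)*(F + 51) = 7 - (-86 + Z)*(51 + F))
h/n(-278, 0) = -103503/(4393 - 51*(-278) + 86*0 - 1*0*(-278)) = -103503/(4393 + 14178 + 0 + 0) = -103503/18571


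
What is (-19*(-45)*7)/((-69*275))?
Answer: -399/1265 ≈ -0.31541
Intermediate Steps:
(-19*(-45)*7)/((-69*275)) = (855*7)/(-18975) = 5985*(-1/18975) = -399/1265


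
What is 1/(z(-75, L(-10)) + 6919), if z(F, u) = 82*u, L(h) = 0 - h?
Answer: 1/7739 ≈ 0.00012922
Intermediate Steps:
L(h) = -h
1/(z(-75, L(-10)) + 6919) = 1/(82*(-1*(-10)) + 6919) = 1/(82*10 + 6919) = 1/(820 + 6919) = 1/7739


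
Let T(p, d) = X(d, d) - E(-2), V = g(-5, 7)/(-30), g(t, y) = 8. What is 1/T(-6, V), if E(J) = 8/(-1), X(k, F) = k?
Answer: 15/116 ≈ 0.12931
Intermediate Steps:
E(J) = -8 (E(J) = 8*(-1) = -8)
V = -4/15 (V = 8/(-30) = 8*(-1/30) = -4/15 ≈ -0.26667)
T(p, d) = 8 + d (T(p, d) = d - 1*(-8) = d + 8 = 8 + d)
1/T(-6, V) = 1/(8 - 4/15) = 1/(116/15) = 15/116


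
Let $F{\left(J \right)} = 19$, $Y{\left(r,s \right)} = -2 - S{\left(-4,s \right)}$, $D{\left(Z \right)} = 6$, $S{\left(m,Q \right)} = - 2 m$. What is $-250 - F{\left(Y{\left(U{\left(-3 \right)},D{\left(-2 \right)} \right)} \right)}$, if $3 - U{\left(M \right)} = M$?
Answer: $-269$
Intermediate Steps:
$U{\left(M \right)} = 3 - M$
$Y{\left(r,s \right)} = -10$ ($Y{\left(r,s \right)} = -2 - \left(-2\right) \left(-4\right) = -2 - 8 = -10$)
$-250 - F{\left(Y{\left(U{\left(-3 \right)},D{\left(-2 \right)} \right)} \right)} = -250 - 19 = -269$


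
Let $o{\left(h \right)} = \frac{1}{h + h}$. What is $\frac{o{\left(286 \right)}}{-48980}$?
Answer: $- \frac{1}{28016560} \approx -3.5693 \cdot 10^{-8}$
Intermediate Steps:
$o{\left(h \right)} = \frac{1}{2 h}$
$\frac{o{\left(286 \right)}}{-48980} = \frac{\frac{1}{2} \cdot \frac{1}{286}}{-48980} = \frac{1}{2} \cdot \frac{1}{286} \left(- \frac{1}{48980}\right) = \frac{1}{572} \left(- \frac{1}{48980}\right) = - \frac{1}{28016560}$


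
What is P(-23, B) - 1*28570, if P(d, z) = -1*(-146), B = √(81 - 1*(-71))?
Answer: -28424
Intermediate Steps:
B = 2*√38 (B = √(81 + 71) = √152 = 2*√38 ≈ 12.329)
P(d, z) = 146
P(-23, B) - 1*28570 = 146 - 1*28570 = 146 - 28570 = -28424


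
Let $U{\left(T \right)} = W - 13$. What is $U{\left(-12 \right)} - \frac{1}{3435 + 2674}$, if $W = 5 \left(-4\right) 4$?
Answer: $- \frac{568138}{6109} \approx -93.0$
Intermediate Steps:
$W = -80$ ($W = \left(-20\right) 4 = -80$)
$U{\left(T \right)} = -93$ ($U{\left(T \right)} = -80 - 13 = -93$)
$U{\left(-12 \right)} - \frac{1}{3435 + 2674} = -93 - \frac{1}{3435 + 2674} = -93 - \frac{1}{6109} = - \frac{568138}{6109}$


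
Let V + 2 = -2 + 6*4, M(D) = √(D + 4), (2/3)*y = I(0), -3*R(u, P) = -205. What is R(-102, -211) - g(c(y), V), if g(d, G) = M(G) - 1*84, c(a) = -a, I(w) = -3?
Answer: 457/3 - 2*√6 ≈ 147.43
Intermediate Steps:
R(u, P) = 205/3 (R(u, P) = -⅓*(-205) = 205/3)
y = -9/2 (y = (3/2)*(-3) = -9/2 ≈ -4.5000)
M(D) = √(4 + D)
V = 20 (V = -2 + (-2 + 6*4) = -2 + (-2 + 24) = -2 + 22 = 20)
g(d, G) = -84 + √(4 + G) (g(d, G) = √(4 + G) - 1*84 = √(4 + G) - 84 = -84 + √(4 + G))
R(-102, -211) - g(c(y), V) = 205/3 - (-84 + √(4 + 20)) = 205/3 - (-84 + √24) = 205/3 - (-84 + 2*√6) = 205/3 + (84 - 2*√6) = 457/3 - 2*√6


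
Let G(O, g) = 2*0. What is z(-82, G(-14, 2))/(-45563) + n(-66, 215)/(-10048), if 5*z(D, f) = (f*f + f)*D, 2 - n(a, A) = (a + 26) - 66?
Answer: -27/2512 ≈ -0.010748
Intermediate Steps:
n(a, A) = 42 - a (n(a, A) = 2 - ((a + 26) - 66) = 2 - ((26 + a) - 66) = 2 - (-40 + a) = 2 + (40 - a) = 42 - a)
G(O, g) = 0
z(D, f) = D*(f + f²)/5 (z(D, f) = ((f*f + f)*D)/5 = ((f² + f)*D)/5 = ((f + f²)*D)/5 = (D*(f + f²))/5 = D*(f + f²)/5)
z(-82, G(-14, 2))/(-45563) + n(-66, 215)/(-10048) = ((⅕)*(-82)*0*(1 + 0))/(-45563) + (42 - 1*(-66))/(-10048) = ((⅕)*(-82)*0*1)*(-1/45563) + (42 + 66)*(-1/10048) = 0*(-1/45563) + 108*(-1/10048) = 0 - 27/2512 = -27/2512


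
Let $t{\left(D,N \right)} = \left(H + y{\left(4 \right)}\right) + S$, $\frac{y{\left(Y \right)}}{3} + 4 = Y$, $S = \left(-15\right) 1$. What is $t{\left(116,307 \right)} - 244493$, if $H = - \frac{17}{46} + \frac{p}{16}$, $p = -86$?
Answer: $- \frac{44990529}{184} \approx -2.4451 \cdot 10^{5}$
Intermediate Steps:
$S = -15$
$H = - \frac{1057}{184}$ ($H = - \frac{17}{46} - \frac{86}{16} = \left(-17\right) \frac{1}{46} - \frac{43}{8} = - \frac{17}{46} - \frac{43}{8} = - \frac{1057}{184} \approx -5.7446$)
$y{\left(Y \right)} = -12 + 3 Y$
$t{\left(D,N \right)} = - \frac{3817}{184}$ ($t{\left(D,N \right)} = \left(- \frac{1057}{184} + \left(-12 + 3 \cdot 4\right)\right) - 15 = \left(- \frac{1057}{184} + \left(-12 + 12\right)\right) - 15 = \left(- \frac{1057}{184} + 0\right) - 15 = - \frac{1057}{184} - 15 = - \frac{3817}{184}$)
$t{\left(116,307 \right)} - 244493 = - \frac{3817}{184} - 244493 = - \frac{44990529}{184}$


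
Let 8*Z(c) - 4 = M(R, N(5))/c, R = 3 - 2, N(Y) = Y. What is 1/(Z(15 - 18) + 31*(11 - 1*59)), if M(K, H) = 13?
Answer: -24/35713 ≈ -0.00067202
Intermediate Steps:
R = 1
Z(c) = ½ + 13/(8*c) (Z(c) = ½ + (13/c)/8 = ½ + 13/(8*c))
1/(Z(15 - 18) + 31*(11 - 1*59)) = 1/((13 + 4*(15 - 18))/(8*(15 - 18)) + 31*(11 - 1*59)) = 1/((⅛)*(13 + 4*(-3))/(-3) + 31*(11 - 59)) = 1/((⅛)*(-⅓)*(13 - 12) + 31*(-48)) = 1/((⅛)*(-⅓)*1 - 1488) = 1/(-1/24 - 1488) = 1/(-35713/24) = -24/35713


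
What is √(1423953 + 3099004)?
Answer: √4522957 ≈ 2126.7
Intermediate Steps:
√(1423953 + 3099004) = √4522957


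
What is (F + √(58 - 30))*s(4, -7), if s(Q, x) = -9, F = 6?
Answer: -54 - 18*√7 ≈ -101.62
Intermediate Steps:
(F + √(58 - 30))*s(4, -7) = (6 + √(58 - 30))*(-9) = (6 + √28)*(-9) = (6 + 2*√7)*(-9) = -54 - 18*√7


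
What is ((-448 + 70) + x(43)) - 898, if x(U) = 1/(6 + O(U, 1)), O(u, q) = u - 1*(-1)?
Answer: -63799/50 ≈ -1276.0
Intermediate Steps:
O(u, q) = 1 + u (O(u, q) = u + 1 = 1 + u)
x(U) = 1/(7 + U) (x(U) = 1/(6 + (1 + U)) = 1/(7 + U))
((-448 + 70) + x(43)) - 898 = ((-448 + 70) + 1/(7 + 43)) - 898 = (-378 + 1/50) - 898 = -18899/50 - 898 = -63799/50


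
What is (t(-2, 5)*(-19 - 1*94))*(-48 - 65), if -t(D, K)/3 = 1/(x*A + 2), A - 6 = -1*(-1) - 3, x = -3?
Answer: 38307/10 ≈ 3830.7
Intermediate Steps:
A = 4 (A = 6 + (-1*(-1) - 3) = 6 + (1 - 3) = 6 - 2 = 4)
t(D, K) = 3/10 (t(D, K) = -3/(-3*4 + 2) = -3/(-12 + 2) = -3/(-10) = -3*(-⅒) = 3/10)
(t(-2, 5)*(-19 - 1*94))*(-48 - 65) = (3*(-19 - 1*94)/10)*(-48 - 65) = (3*(-19 - 94)/10)*(-113) = ((3/10)*(-113))*(-113) = -339/10*(-113) = 38307/10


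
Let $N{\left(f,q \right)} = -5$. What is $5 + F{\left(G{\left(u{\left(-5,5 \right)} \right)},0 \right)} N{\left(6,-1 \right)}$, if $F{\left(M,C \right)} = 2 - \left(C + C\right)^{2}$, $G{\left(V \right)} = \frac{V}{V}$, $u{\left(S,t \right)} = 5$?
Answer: $-5$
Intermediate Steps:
$G{\left(V \right)} = 1$
$F{\left(M,C \right)} = 2 - 4 C^{2}$ ($F{\left(M,C \right)} = 2 - \left(2 C\right)^{2} = 2 - 4 C^{2}$)
$5 + F{\left(G{\left(u{\left(-5,5 \right)} \right)},0 \right)} N{\left(6,-1 \right)} = 5 + \left(2 - 4 \cdot 0^{2}\right) \left(-5\right) = 5 + \left(2 - 0\right) \left(-5\right) = 5 + \left(2 + 0\right) \left(-5\right) = 5 + 2 \left(-5\right) = 5 - 10 = -5$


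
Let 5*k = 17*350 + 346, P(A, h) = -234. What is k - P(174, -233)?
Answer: 7466/5 ≈ 1493.2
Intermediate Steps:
k = 6296/5 (k = (17*350 + 346)/5 = (5950 + 346)/5 = (1/5)*6296 = 6296/5 ≈ 1259.2)
k - P(174, -233) = 6296/5 - 1*(-234) = 6296/5 + 234 = 7466/5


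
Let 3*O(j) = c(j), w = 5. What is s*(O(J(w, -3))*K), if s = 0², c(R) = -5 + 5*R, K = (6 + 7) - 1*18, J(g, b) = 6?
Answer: 0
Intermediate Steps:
K = -5 (K = 13 - 18 = -5)
O(j) = -5/3 + 5*j/3 (O(j) = (-5 + 5*j)/3 = -5/3 + 5*j/3)
s = 0
s*(O(J(w, -3))*K) = 0*((-5/3 + (5/3)*6)*(-5)) = 0*((-5/3 + 10)*(-5)) = 0*((25/3)*(-5)) = 0*(-125/3) = 0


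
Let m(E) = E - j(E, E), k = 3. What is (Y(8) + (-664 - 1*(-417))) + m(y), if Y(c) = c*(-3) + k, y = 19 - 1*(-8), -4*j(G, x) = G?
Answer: -937/4 ≈ -234.25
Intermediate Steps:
j(G, x) = -G/4
y = 27 (y = 19 + 8 = 27)
Y(c) = 3 - 3*c (Y(c) = c*(-3) + 3 = -3*c + 3 = 3 - 3*c)
m(E) = 5*E/4 (m(E) = E - (-1)*E/4 = E + E/4 = 5*E/4)
(Y(8) + (-664 - 1*(-417))) + m(y) = ((3 - 3*8) + (-664 - 1*(-417))) + (5/4)*27 = ((3 - 24) + (-664 + 417)) + 135/4 = (-21 - 247) + 135/4 = -268 + 135/4 = -937/4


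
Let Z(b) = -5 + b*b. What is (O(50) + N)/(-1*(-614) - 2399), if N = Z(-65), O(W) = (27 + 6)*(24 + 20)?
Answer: -5672/1785 ≈ -3.1776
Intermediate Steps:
O(W) = 1452 (O(W) = 33*44 = 1452)
Z(b) = -5 + b²
N = 4220 (N = -5 + (-65)² = -5 + 4225 = 4220)
(O(50) + N)/(-1*(-614) - 2399) = (1452 + 4220)/(-1*(-614) - 2399) = 5672/(614 - 2399) = 5672/(-1785) = 5672*(-1/1785) = -5672/1785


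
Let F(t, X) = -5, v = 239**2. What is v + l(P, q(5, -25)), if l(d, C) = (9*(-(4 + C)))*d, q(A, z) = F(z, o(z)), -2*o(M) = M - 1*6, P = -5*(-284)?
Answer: 69901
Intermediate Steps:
P = 1420
v = 57121
o(M) = 3 - M/2 (o(M) = -(M - 1*6)/2 = -(M - 6)/2 = -(-6 + M)/2 = 3 - M/2)
q(A, z) = -5
l(d, C) = d*(-36 - 9*C) (l(d, C) = (9*(-4 - C))*d = (-36 - 9*C)*d = d*(-36 - 9*C))
v + l(P, q(5, -25)) = 57121 - 9*1420*(4 - 5) = 57121 - 9*1420*(-1) = 57121 + 12780 = 69901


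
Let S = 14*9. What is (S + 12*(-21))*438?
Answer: -55188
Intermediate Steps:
S = 126
(S + 12*(-21))*438 = (126 + 12*(-21))*438 = (126 - 252)*438 = -126*438 = -55188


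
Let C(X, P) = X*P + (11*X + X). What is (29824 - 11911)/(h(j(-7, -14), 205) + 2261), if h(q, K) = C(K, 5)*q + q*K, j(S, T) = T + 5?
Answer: -17913/30949 ≈ -0.57879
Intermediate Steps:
j(S, T) = 5 + T
C(X, P) = 12*X + P*X (C(X, P) = P*X + 12*X = 12*X + P*X)
h(q, K) = 18*K*q (h(q, K) = (K*(12 + 5))*q + q*K = (K*17)*q + K*q = (17*K)*q + K*q = 17*K*q + K*q = 18*K*q)
(29824 - 11911)/(h(j(-7, -14), 205) + 2261) = (29824 - 11911)/(18*205*(5 - 14) + 2261) = 17913/(18*205*(-9) + 2261) = 17913/(-33210 + 2261) = 17913/(-30949) = 17913*(-1/30949) = -17913/30949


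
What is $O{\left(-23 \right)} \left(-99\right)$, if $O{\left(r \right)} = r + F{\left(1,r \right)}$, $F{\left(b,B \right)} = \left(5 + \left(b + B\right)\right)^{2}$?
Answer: $-26334$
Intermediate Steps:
$F{\left(b,B \right)} = \left(5 + B + b\right)^{2}$ ($F{\left(b,B \right)} = \left(5 + \left(B + b\right)\right)^{2} = \left(5 + B + b\right)^{2}$)
$O{\left(r \right)} = r + \left(6 + r\right)^{2}$ ($O{\left(r \right)} = r + \left(5 + r + 1\right)^{2} = r + \left(6 + r\right)^{2}$)
$O{\left(-23 \right)} \left(-99\right) = \left(-23 + \left(6 - 23\right)^{2}\right) \left(-99\right) = \left(-23 + \left(-17\right)^{2}\right) \left(-99\right) = \left(-23 + 289\right) \left(-99\right) = 266 \left(-99\right) = -26334$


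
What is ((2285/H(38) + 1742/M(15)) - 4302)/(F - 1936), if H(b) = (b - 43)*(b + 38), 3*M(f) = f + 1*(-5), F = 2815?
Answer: -1438457/334020 ≈ -4.3065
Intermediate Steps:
M(f) = -5/3 + f/3 (M(f) = (f + 1*(-5))/3 = (f - 5)/3 = (-5 + f)/3 = -5/3 + f/3)
H(b) = (-43 + b)*(38 + b)
((2285/H(38) + 1742/M(15)) - 4302)/(F - 1936) = ((2285/(-1634 + 38² - 5*38) + 1742/(-5/3 + (⅓)*15)) - 4302)/(2815 - 1936) = ((2285/(-1634 + 1444 - 190) + 1742/(-5/3 + 5)) - 4302)/879 = ((2285/(-380) + 1742/(10/3)) - 4302)*(1/879) = ((2285*(-1/380) + 1742*(3/10)) - 4302)*(1/879) = ((-457/76 + 2613/5) - 4302)*(1/879) = (196303/380 - 4302)*(1/879) = -1438457/380*1/879 = -1438457/334020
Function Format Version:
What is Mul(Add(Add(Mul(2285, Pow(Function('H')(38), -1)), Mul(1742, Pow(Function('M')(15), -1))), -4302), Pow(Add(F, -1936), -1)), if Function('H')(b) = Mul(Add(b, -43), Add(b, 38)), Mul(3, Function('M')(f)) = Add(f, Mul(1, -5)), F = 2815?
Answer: Rational(-1438457, 334020) ≈ -4.3065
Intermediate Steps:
Function('M')(f) = Add(Rational(-5, 3), Mul(Rational(1, 3), f)) (Function('M')(f) = Mul(Rational(1, 3), Add(f, Mul(1, -5))) = Mul(Rational(1, 3), Add(f, -5)) = Mul(Rational(1, 3), Add(-5, f)) = Add(Rational(-5, 3), Mul(Rational(1, 3), f)))
Function('H')(b) = Mul(Add(-43, b), Add(38, b))
Mul(Add(Add(Mul(2285, Pow(Function('H')(38), -1)), Mul(1742, Pow(Function('M')(15), -1))), -4302), Pow(Add(F, -1936), -1)) = Mul(Add(Add(Mul(2285, Pow(Add(-1634, Pow(38, 2), Mul(-5, 38)), -1)), Mul(1742, Pow(Add(Rational(-5, 3), Mul(Rational(1, 3), 15)), -1))), -4302), Pow(Add(2815, -1936), -1)) = Mul(Add(Add(Mul(2285, Pow(Add(-1634, 1444, -190), -1)), Mul(1742, Pow(Add(Rational(-5, 3), 5), -1))), -4302), Pow(879, -1)) = Mul(Add(Add(Mul(2285, Pow(-380, -1)), Mul(1742, Pow(Rational(10, 3), -1))), -4302), Rational(1, 879)) = Mul(Add(Add(Mul(2285, Rational(-1, 380)), Mul(1742, Rational(3, 10))), -4302), Rational(1, 879)) = Mul(Add(Add(Rational(-457, 76), Rational(2613, 5)), -4302), Rational(1, 879)) = Mul(Add(Rational(196303, 380), -4302), Rational(1, 879)) = Mul(Rational(-1438457, 380), Rational(1, 879)) = Rational(-1438457, 334020)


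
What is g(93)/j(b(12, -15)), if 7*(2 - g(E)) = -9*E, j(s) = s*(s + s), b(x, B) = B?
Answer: 851/3150 ≈ 0.27016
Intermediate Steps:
j(s) = 2*s² (j(s) = s*(2*s) = 2*s²)
g(E) = 2 + 9*E/7 (g(E) = 2 - (-9)*E/7 = 2 + 9*E/7)
g(93)/j(b(12, -15)) = (2 + (9/7)*93)/((2*(-15)²)) = (2 + 837/7)/((2*225)) = (851/7)/450 = (851/7)*(1/450) = 851/3150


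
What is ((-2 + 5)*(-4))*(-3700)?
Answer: 44400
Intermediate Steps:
((-2 + 5)*(-4))*(-3700) = (3*(-4))*(-3700) = -12*(-3700) = 44400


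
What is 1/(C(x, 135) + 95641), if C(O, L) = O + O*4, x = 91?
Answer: 1/96096 ≈ 1.0406e-5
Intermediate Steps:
C(O, L) = 5*O (C(O, L) = O + 4*O = 5*O)
1/(C(x, 135) + 95641) = 1/(5*91 + 95641) = 1/(455 + 95641) = 1/96096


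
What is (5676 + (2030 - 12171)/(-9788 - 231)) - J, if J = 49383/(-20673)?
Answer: 130703705798/23013643 ≈ 5679.4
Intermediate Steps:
J = -5487/2297 (J = 49383*(-1/20673) = -5487/2297 ≈ -2.3888)
(5676 + (2030 - 12171)/(-9788 - 231)) - J = (5676 + (2030 - 12171)/(-9788 - 231)) - 1*(-5487/2297) = (5676 - 10141/(-10019)) + 5487/2297 = (5676 - 10141*(-1/10019)) + 5487/2297 = (5676 + 10141/10019) + 5487/2297 = 56877985/10019 + 5487/2297 = 130703705798/23013643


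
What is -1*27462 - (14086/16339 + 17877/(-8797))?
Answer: -3947059955785/143734183 ≈ -27461.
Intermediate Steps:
-1*27462 - (14086/16339 + 17877/(-8797)) = -27462 - (14086*(1/16339) + 17877*(-1/8797)) = -27462 - (14086/16339 - 17877/8797) = -27462 - 1*(-168177761/143734183) = -27462 + 168177761/143734183 = -3947059955785/143734183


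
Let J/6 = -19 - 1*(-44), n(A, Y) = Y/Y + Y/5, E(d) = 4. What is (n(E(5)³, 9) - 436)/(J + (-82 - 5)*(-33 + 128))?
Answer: 722/13525 ≈ 0.053383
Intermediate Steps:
n(A, Y) = 1 + Y/5 (n(A, Y) = 1 + Y*(⅕) = 1 + Y/5)
J = 150 (J = 6*(-19 - 1*(-44)) = 6*(-19 + 44) = 6*25 = 150)
(n(E(5)³, 9) - 436)/(J + (-82 - 5)*(-33 + 128)) = ((1 + (⅕)*9) - 436)/(150 + (-82 - 5)*(-33 + 128)) = ((1 + 9/5) - 436)/(150 - 87*95) = (14/5 - 436)/(150 - 8265) = -2166/5/(-8115) = -2166/5*(-1/8115) = 722/13525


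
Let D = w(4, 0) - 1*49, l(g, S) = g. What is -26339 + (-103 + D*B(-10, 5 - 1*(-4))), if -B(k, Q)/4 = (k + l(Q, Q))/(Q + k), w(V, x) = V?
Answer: -26262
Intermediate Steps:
D = -45 (D = 4 - 1*49 = 4 - 49 = -45)
B(k, Q) = -4 (B(k, Q) = -4*(k + Q)/(Q + k) = -4*(Q + k)/(Q + k) = -4*1 = -4)
-26339 + (-103 + D*B(-10, 5 - 1*(-4))) = -26339 + (-103 - 45*(-4)) = -26339 + (-103 + 180) = -26339 + 77 = -26262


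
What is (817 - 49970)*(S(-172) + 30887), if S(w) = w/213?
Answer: -323365741127/213 ≈ -1.5181e+9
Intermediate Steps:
S(w) = w/213 (S(w) = w*(1/213) = w/213)
(817 - 49970)*(S(-172) + 30887) = (817 - 49970)*((1/213)*(-172) + 30887) = -49153*(-172/213 + 30887) = -49153*6578759/213 = -323365741127/213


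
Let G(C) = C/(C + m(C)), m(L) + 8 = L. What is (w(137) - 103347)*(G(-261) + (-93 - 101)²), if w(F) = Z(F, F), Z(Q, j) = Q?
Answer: -205876506461/53 ≈ -3.8845e+9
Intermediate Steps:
m(L) = -8 + L
w(F) = F
G(C) = C/(-8 + 2*C) (G(C) = C/(C + (-8 + C)) = C/(-8 + 2*C))
(w(137) - 103347)*(G(-261) + (-93 - 101)²) = (137 - 103347)*((½)*(-261)/(-4 - 261) + (-93 - 101)²) = -103210*((½)*(-261)/(-265) + (-194)²) = -103210*((½)*(-261)*(-1/265) + 37636) = -103210*(261/530 + 37636) = -103210*19947341/530 = -205876506461/53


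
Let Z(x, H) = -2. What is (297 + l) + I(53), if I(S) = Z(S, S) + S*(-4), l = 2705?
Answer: 2788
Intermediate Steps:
I(S) = -2 - 4*S (I(S) = -2 + S*(-4) = -2 - 4*S)
(297 + l) + I(53) = (297 + 2705) + (-2 - 4*53) = 3002 + (-2 - 212) = 3002 - 214 = 2788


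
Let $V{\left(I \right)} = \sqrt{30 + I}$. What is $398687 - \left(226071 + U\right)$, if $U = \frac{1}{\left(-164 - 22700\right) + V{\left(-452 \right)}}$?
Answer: $\frac{45118621938176}{261381459} + \frac{i \sqrt{422}}{522762918} \approx 1.7262 \cdot 10^{5} + 3.9296 \cdot 10^{-8} i$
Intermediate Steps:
$U = \frac{1}{-22864 + i \sqrt{422}}$ ($U = \frac{1}{\left(-164 - 22700\right) + \sqrt{30 - 452}} = \frac{1}{\left(-164 - 22700\right) + \sqrt{-422}} = \frac{1}{-22864 + i \sqrt{422}} \approx -4.3737 \cdot 10^{-5} - 3.93 \cdot 10^{-8} i$)
$398687 - \left(226071 + U\right) = 398687 - \left(226071 - \left(\frac{11432}{261381459} + \frac{i \sqrt{422}}{522762918}\right)\right) = 398687 - \left(\frac{59090767806157}{261381459} - \frac{i \sqrt{422}}{522762918}\right) = \frac{45118621938176}{261381459} + \frac{i \sqrt{422}}{522762918}$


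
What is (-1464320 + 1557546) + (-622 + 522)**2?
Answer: 103226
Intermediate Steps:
(-1464320 + 1557546) + (-622 + 522)**2 = 93226 + (-100)**2 = 93226 + 10000 = 103226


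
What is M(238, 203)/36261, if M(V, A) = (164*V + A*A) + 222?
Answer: 26821/12087 ≈ 2.2190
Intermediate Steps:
M(V, A) = 222 + A² + 164*V (M(V, A) = (164*V + A²) + 222 = (A² + 164*V) + 222 = 222 + A² + 164*V)
M(238, 203)/36261 = (222 + 203² + 164*238)/36261 = (222 + 41209 + 39032)*(1/36261) = 80463*(1/36261) = 26821/12087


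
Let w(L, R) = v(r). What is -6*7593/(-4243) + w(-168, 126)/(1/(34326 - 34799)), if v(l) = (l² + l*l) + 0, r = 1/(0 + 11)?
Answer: 136240/46673 ≈ 2.9190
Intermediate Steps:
r = 1/11 ≈ 0.090909
v(l) = 2*l² (v(l) = (l² + l²) + 0 = 2*l² + 0 = 2*l²)
w(L, R) = 2/121 (w(L, R) = 2*(1/11)² = 2*(1/121) = 2/121)
-6*7593/(-4243) + w(-168, 126)/(1/(34326 - 34799)) = -6*7593/(-4243) + 2/(121*(1/(34326 - 34799))) = -45558*(-1/4243) + 2/(121*(1/(-473))) = 45558/4243 + 2/(121*(-1/473)) = 45558/4243 + (2/121)*(-473) = 45558/4243 - 86/11 = 136240/46673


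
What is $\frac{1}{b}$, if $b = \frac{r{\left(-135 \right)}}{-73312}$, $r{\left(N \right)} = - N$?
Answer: $- \frac{73312}{135} \approx -543.05$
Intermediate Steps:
$b = - \frac{135}{73312}$ ($b = \frac{\left(-1\right) \left(-135\right)}{-73312} = 135 \left(- \frac{1}{73312}\right) = - \frac{135}{73312} \approx -0.0018414$)
$\frac{1}{b} = \frac{1}{- \frac{135}{73312}} = - \frac{73312}{135}$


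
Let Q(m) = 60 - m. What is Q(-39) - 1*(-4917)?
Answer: 5016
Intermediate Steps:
Q(-39) - 1*(-4917) = (60 - 1*(-39)) - 1*(-4917) = (60 + 39) + 4917 = 99 + 4917 = 5016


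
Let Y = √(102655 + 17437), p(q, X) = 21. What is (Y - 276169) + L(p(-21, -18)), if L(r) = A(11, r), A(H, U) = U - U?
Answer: -276169 + 2*√30023 ≈ -2.7582e+5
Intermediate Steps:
A(H, U) = 0
L(r) = 0
Y = 2*√30023 (Y = √120092 = 2*√30023 ≈ 346.54)
(Y - 276169) + L(p(-21, -18)) = (2*√30023 - 276169) + 0 = (-276169 + 2*√30023) + 0 = -276169 + 2*√30023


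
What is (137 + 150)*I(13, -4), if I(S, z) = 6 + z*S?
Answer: -13202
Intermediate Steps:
I(S, z) = 6 + S*z
(137 + 150)*I(13, -4) = (137 + 150)*(6 + 13*(-4)) = 287*(6 - 52) = 287*(-46) = -13202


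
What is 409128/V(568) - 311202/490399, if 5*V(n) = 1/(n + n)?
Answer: 67036015544574/28847 ≈ 2.3238e+9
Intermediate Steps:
V(n) = 1/(10*n) (V(n) = 1/(5*(n + n)) = 1/(5*((2*n))) = (1/(2*n))/5 = 1/(10*n))
409128/V(568) - 311202/490399 = 409128/(((1/10)/568)) - 311202/490399 = 409128/(((1/10)*(1/568))) - 311202*1/490399 = 409128/(1/5680) - 18306/28847 = 409128*5680 - 18306/28847 = 2323847040 - 18306/28847 = 67036015544574/28847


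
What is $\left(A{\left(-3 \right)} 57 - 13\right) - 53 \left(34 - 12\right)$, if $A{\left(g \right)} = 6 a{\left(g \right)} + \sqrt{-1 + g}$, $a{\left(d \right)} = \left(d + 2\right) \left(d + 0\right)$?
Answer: $-153 + 114 i \approx -153.0 + 114.0 i$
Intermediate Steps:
$a{\left(d \right)} = d \left(2 + d\right)$ ($a{\left(d \right)} = \left(2 + d\right) d = d \left(2 + d\right)$)
$A{\left(g \right)} = \sqrt{-1 + g} + 6 g \left(2 + g\right)$ ($A{\left(g \right)} = 6 g \left(2 + g\right) + \sqrt{-1 + g} = \sqrt{-1 + g} + 6 g \left(2 + g\right)$)
$\left(A{\left(-3 \right)} 57 - 13\right) - 53 \left(34 - 12\right) = \left(\left(\sqrt{-1 - 3} + 6 \left(-3\right) \left(2 - 3\right)\right) 57 - 13\right) - 53 \left(34 - 12\right) = \left(\left(\sqrt{-4} + 6 \left(-3\right) \left(-1\right)\right) 57 - 13\right) - 53 \cdot 22 = \left(\left(2 i + 18\right) 57 - 13\right) - 1166 = \left(\left(18 + 2 i\right) 57 - 13\right) - 1166 = \left(\left(1026 + 114 i\right) - 13\right) - 1166 = \left(1013 + 114 i\right) - 1166 = -153 + 114 i$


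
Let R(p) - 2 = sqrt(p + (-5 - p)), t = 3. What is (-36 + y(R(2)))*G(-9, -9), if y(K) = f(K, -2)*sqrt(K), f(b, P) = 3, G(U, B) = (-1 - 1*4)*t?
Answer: 540 - 45*sqrt(2 + I*sqrt(5)) ≈ 468.85 - 31.82*I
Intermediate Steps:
G(U, B) = -15 (G(U, B) = (-1 - 1*4)*3 = (-1 - 4)*3 = -5*3 = -15)
R(p) = 2 + I*sqrt(5) (R(p) = 2 + sqrt(p + (-5 - p)) = 2 + sqrt(-5) = 2 + I*sqrt(5))
y(K) = 3*sqrt(K)
(-36 + y(R(2)))*G(-9, -9) = (-36 + 3*sqrt(2 + I*sqrt(5)))*(-15) = 540 - 45*sqrt(2 + I*sqrt(5))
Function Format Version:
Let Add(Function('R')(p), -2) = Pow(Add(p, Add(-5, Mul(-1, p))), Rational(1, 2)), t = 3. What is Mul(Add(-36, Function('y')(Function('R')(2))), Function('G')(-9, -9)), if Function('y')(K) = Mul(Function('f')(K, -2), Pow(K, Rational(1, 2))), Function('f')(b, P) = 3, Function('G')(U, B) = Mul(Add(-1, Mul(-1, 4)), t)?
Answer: Add(540, Mul(-45, Pow(Add(2, Mul(I, Pow(5, Rational(1, 2)))), Rational(1, 2)))) ≈ Add(468.85, Mul(-31.820, I))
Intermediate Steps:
Function('G')(U, B) = -15 (Function('G')(U, B) = Mul(Add(-1, Mul(-1, 4)), 3) = Mul(Add(-1, -4), 3) = Mul(-5, 3) = -15)
Function('R')(p) = Add(2, Mul(I, Pow(5, Rational(1, 2)))) (Function('R')(p) = Add(2, Pow(Add(p, Add(-5, Mul(-1, p))), Rational(1, 2))) = Add(2, Pow(-5, Rational(1, 2))) = Add(2, Mul(I, Pow(5, Rational(1, 2)))))
Function('y')(K) = Mul(3, Pow(K, Rational(1, 2)))
Mul(Add(-36, Function('y')(Function('R')(2))), Function('G')(-9, -9)) = Mul(Add(-36, Mul(3, Pow(Add(2, Mul(I, Pow(5, Rational(1, 2)))), Rational(1, 2)))), -15) = Add(540, Mul(-45, Pow(Add(2, Mul(I, Pow(5, Rational(1, 2)))), Rational(1, 2))))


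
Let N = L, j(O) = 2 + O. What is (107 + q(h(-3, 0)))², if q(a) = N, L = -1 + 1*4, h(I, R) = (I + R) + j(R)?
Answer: 12100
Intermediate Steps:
h(I, R) = 2 + I + 2*R (h(I, R) = (I + R) + (2 + R) = 2 + I + 2*R)
L = 3 (L = -1 + 4 = 3)
N = 3
q(a) = 3
(107 + q(h(-3, 0)))² = (107 + 3)² = 110² = 12100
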